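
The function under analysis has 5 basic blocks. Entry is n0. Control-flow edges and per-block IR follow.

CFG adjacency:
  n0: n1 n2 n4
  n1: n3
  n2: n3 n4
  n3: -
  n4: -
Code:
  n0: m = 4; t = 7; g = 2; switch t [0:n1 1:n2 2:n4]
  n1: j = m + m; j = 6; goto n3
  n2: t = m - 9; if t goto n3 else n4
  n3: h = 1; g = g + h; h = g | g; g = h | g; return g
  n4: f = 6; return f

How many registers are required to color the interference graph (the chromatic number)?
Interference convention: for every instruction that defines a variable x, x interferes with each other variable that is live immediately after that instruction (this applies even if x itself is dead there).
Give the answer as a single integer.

Per-block:
  n0: def={g,m,t} ue=∅
  n1: def={j} ue={m}
  n2: def={t} ue={m}
  n3: def={g,h} ue={g}
  n4: def={f} ue=∅

Live sets:
  n0: in=∅ out={g,m}
  n1: in={g,m} out={g}
  n2: in={g,m} out={g}
  n3: in={g} out=∅
  n4: in=∅ out=∅

Interference:
  f — ∅
  g — {h,j,m,t}
  h — {g}
  j — {g}
  m — {g,t}
  t — {g,m}

Chromatic number:
  lower bound: {g,m,t} mutually conflict ⇒ χ ≥ 3
  3-colouring: r0={f,g}  r1={h,j,m}  r2={t}
  χ = 3

Answer: 3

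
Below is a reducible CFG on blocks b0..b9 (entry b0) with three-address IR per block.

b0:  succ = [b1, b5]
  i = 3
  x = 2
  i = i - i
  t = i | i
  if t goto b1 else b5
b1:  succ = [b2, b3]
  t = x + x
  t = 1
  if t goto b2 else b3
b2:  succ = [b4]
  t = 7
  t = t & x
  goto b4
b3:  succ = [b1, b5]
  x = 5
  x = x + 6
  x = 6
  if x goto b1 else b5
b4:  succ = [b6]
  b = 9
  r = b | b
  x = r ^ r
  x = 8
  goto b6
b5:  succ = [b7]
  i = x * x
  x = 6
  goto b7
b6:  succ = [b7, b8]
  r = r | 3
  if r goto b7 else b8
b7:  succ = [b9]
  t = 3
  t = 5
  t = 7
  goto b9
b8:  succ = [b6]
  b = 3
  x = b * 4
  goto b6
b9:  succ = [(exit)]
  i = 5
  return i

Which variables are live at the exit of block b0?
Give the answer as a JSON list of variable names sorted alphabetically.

Answer: ["x"]

Analysis:
Per-block:
  b0: def={i,t,x} ue=∅
  b1: def={t} ue={x}
  b2: def={t} ue={x}
  b3: def={x} ue=∅
  b4: def={b,r,x} ue=∅
  b5: def={i,x} ue={x}
  b6: def={r} ue={r}
  b7: def={t} ue=∅
  b8: def={b,x} ue=∅
  b9: def={i} ue=∅

Backward fixpoint:
  live b0: ∅→{x}
  live b1: {x}→{x}
  live b2: {x}→∅
  live b3: ∅→{x}
  live b4: ∅→{r}
  live b5: {x}→∅
  live b6: {r}→{r}
  live b7: ∅→∅
  live b8: {r}→{r}
  live b9: ∅→∅

live-out(b0) = ["x"]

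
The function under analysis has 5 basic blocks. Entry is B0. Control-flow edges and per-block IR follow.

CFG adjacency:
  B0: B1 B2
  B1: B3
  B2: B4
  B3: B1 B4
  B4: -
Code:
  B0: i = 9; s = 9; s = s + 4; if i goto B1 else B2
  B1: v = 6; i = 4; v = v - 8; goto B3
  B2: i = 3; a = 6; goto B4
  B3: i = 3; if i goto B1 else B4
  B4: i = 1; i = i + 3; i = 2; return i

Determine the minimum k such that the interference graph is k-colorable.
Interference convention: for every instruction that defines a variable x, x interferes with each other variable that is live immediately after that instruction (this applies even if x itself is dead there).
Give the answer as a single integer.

def/use:
  B0: def={i,s} ue=∅
  B1: def={i,v} ue=∅
  B2: def={a,i} ue=∅
  B3: def={i} ue=∅
  B4: def={i} ue=∅

Live sets:
  live B0: ∅→∅
  live B1: ∅→∅
  live B2: ∅→∅
  live B3: ∅→∅
  live B4: ∅→∅

Interference:
  a — ∅
  i — {s,v}
  s — {i}
  v — {i}

Chromatic number:
  lower bound: {i,s} mutually conflict ⇒ χ ≥ 2
  assign a→r0 i→r0 s→r1 v→r1 — no edge inside a register ⇒ χ ≤ 2
  χ = 2

Answer: 2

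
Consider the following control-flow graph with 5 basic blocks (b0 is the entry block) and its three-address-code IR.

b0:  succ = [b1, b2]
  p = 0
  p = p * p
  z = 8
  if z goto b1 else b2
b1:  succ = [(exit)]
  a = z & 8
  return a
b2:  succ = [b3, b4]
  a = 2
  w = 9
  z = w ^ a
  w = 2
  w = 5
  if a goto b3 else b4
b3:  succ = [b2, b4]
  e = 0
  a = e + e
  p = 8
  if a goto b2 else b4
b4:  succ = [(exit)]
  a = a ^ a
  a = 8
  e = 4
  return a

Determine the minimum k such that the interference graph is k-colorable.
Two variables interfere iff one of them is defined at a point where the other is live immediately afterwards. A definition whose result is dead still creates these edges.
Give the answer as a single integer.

def/use:
  b0 def {p,z} use ∅
  b1 def {a} use {z}
  b2 def {a,w,z} use ∅
  b3 def {a,e,p} use ∅
  b4 def {a,e} use {a}

Liveness:
  b0: in=∅ out={z}
  b1: in={z} out=∅
  b2: in=∅ out={a}
  b3: in=∅ out={a}
  b4: in={a} out=∅

Interfere edges:
  a — {e,p,w,z}
  e — {a}
  p — {a}
  w — {a}
  z — {a}

Chromatic number:
  clique {a,e} ⇒ need ≥ 2
  assign a→r0 e→r1 p→r1 w→r1 z→r1 — no edge inside a register ⇒ χ ≤ 2
  χ = 2

Answer: 2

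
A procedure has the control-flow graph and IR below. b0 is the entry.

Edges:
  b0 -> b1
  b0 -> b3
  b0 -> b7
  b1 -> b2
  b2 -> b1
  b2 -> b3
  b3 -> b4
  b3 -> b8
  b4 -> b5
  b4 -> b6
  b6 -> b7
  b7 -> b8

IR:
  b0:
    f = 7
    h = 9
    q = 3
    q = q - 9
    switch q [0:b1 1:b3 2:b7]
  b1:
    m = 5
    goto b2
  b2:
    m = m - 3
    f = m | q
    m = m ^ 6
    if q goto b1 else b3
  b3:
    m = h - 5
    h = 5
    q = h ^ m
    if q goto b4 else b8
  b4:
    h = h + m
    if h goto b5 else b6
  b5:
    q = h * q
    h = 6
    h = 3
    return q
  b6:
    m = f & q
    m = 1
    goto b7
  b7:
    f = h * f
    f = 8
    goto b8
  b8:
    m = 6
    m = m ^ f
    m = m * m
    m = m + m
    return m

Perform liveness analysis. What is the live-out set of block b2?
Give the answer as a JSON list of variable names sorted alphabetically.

Per-block:
  b0: def={f,h,q} ue=∅
  b1: def={m} ue=∅
  b2: def={f,m} ue={m,q}
  b3: def={h,m,q} ue={h}
  b4: def={h} ue={h,m}
  b5: def={h,q} ue={h,q}
  b6: def={m} ue={f,q}
  b7: def={f} ue={f,h}
  b8: def={m} ue={f}

Live sets:
  b0 li=∅ lo={f,h,q}
  b1 li={h,q} lo={h,m,q}
  b2 li={h,m,q} lo={f,h,q}
  b3 li={f,h} lo={f,h,m,q}
  b4 li={f,h,m,q} lo={f,h,q}
  b5 li={h,q} lo=∅
  b6 li={f,h,q} lo={f,h}
  b7 li={f,h} lo={f}
  b8 li={f} lo=∅

live-out(b2) = ["f", "h", "q"]

Answer: ["f", "h", "q"]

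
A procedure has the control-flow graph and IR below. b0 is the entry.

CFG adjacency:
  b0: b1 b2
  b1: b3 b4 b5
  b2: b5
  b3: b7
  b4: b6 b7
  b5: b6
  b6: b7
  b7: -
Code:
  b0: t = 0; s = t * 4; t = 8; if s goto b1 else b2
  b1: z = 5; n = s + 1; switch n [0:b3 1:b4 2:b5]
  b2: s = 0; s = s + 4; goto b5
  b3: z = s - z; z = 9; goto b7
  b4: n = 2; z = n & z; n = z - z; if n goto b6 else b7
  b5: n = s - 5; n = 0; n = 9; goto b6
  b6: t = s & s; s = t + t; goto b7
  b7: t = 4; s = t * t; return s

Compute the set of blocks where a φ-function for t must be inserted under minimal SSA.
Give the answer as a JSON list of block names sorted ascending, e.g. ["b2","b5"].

idom tree: b1←b0 b2←b0 b3←b1 b4←b1 b5←b0 b6←b0 b7←b0
Join-block Dom:
  b5: preds {b1,b2}: {b0,b1} ∩ {b0,b2} = {b0}; idom=b0
  b6: preds {b4,b5}: {b0,b1,b4} ∩ {b0,b5} = {b0}; idom=b0
  b7: preds {b3,b4,b6}: {b0,b1,b3} ∩ {b0,b1,b4} ∩ {b0,b6} = {b0}; idom=b0

Frontier:
  b5←b1: walk b1 to b0
  b5←b2: walk b2 to b0
  b6←b4: walk b4→b1 to b0
  b6←b5: walk b5 to b0
  b7←b3: walk b3→b1 to b0
  b7←b4: walk b4→b1 to b0
  b7←b6: walk b6 to b0
  b0 → ∅
  b1 → {b5,b6,b7}
  b2 → {b5}
  b3 → {b7}
  b4 → {b6,b7}
  b5 → {b6}
  b6 → {b7}
  b7 → ∅

φ for t: defs {b0,b6,b7}
  DF⁺ = {b7}

Answer: ["b7"]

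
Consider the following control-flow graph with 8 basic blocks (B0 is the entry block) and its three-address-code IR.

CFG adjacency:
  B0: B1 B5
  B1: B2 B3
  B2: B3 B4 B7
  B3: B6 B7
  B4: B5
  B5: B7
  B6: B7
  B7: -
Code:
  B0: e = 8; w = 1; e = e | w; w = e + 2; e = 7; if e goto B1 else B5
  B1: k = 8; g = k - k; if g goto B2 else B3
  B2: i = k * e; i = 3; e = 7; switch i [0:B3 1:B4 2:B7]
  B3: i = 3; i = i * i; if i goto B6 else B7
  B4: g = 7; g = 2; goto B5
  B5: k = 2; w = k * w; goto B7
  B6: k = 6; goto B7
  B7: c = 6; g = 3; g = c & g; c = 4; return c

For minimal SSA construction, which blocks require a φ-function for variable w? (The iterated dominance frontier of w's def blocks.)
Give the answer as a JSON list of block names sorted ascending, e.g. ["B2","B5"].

Answer: ["B7"]

Analysis:
idom tree: B1←B0 B2←B1 B3←B1 B4←B2 B5←B0 B6←B3 B7←B0
Join-block Dom:
  B3: preds {B1,B2}: {B0,B1} ∩ {B0,B1,B2} = {B0,B1}; idom=B1
  B5: preds {B0,B4}: {B0} ∩ {B0,B1,B2,B4} = {B0}; idom=B0
  B7: preds {B2,B3,B5,B6}: {B0,B1,B2} ∩ {B0,B1,B3} ∩ {B0,B5} ∩ {B0,B1,B3,B6} = {B0}; idom=B0

DF derivation:
  B3←B1: walk · to B1
  B3←B2: walk B2 to B1
  B5←B0: walk · to B0
  B5←B4: walk B4→B2→B1 to B0
  B7←B2: walk B2→B1 to B0
  B7←B3: walk B3→B1 to B0
  B7←B5: walk B5 to B0
  B7←B6: walk B6→B3→B1 to B0
  DF(B0)=∅
  DF(B1)={B5,B7}
  DF(B2)={B3,B5,B7}
  DF(B3)={B7}
  DF(B4)={B5}
  DF(B5)={B7}
  DF(B6)={B7}
  DF(B7)=∅

φ for w: defs {B0,B5}
  DF⁺ = {B7}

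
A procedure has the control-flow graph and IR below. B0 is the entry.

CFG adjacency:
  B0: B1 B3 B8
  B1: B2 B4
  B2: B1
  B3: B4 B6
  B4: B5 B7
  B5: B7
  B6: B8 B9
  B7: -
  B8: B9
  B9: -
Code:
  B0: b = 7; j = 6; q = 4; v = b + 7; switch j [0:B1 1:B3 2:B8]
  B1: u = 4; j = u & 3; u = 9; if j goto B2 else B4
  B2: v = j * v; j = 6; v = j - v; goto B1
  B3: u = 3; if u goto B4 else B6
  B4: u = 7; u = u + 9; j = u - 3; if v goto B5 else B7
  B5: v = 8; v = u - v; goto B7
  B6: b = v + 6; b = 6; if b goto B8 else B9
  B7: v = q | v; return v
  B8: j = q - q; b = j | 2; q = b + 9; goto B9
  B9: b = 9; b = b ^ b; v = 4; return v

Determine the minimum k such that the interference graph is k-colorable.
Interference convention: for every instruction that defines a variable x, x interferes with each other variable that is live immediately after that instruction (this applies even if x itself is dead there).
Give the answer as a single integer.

def/use:
  B0: def={b,j,q,v} ue=∅
  B1: def={j,u} ue=∅
  B2: def={j,v} ue={j,v}
  B3: def={u} ue=∅
  B4: def={j,u} ue={v}
  B5: def={v} ue={u}
  B6: def={b} ue={v}
  B7: def={v} ue={q,v}
  B8: def={b,j,q} ue={q}
  B9: def={b,v} ue=∅

Liveness:
  B0 li=∅ lo={q,v}
  B1 li={q,v} lo={j,q,v}
  B2 li={j,q,v} lo={q,v}
  B3 li={q,v} lo={q,v}
  B4 li={q,v} lo={q,u,v}
  B5 li={q,u} lo={q,v}
  B6 li={q,v} lo={q}
  B7 li={q,v} lo=∅
  B8 li={q} lo=∅
  B9 li=∅ lo=∅

Interference:
  b — {j,q}
  j — {b,q,u,v}
  q — {b,j,u,v}
  u — {j,q,v}
  v — {j,q,u}

Chromatic number:
  {j,q,u,v} pairwise interfere (4-clique) ⇒ χ ≥ 4
  assign b→c2 j→c0 q→c1 u→c2 v→c3 — no edge inside a register ⇒ χ ≤ 4
  χ = 4

Answer: 4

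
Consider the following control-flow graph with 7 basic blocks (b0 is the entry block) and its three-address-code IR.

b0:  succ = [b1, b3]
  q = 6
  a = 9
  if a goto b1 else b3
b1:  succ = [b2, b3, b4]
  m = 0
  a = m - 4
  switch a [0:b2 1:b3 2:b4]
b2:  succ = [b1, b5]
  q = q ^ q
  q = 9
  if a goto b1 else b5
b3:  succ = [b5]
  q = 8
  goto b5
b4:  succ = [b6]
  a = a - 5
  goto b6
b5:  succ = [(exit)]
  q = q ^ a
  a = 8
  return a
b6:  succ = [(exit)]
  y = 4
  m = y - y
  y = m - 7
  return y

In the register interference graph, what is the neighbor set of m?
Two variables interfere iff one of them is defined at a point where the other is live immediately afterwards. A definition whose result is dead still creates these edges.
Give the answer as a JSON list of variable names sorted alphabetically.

Answer: ["q"]

Derivation:
def/use:
  b0 def {a,q} use ∅
  b1 def {a,m} use ∅
  b2 def {q} use {a,q}
  b3 def {q} use ∅
  b4 def {a} use {a}
  b5 def {a,q} use {a,q}
  b6 def {m,y} use ∅

Backward fixpoint:
  b0 li=∅ lo={a,q}
  b1 li={q} lo={a,q}
  b2 li={a,q} lo={a,q}
  b3 li={a} lo={a,q}
  b4 li={a} lo=∅
  b5 li={a,q} lo=∅
  b6 li=∅ lo=∅

Interfere edges:
  a — {q}
  m — {q}
  q — {a,m}
  y — ∅

N(m) = ["q"]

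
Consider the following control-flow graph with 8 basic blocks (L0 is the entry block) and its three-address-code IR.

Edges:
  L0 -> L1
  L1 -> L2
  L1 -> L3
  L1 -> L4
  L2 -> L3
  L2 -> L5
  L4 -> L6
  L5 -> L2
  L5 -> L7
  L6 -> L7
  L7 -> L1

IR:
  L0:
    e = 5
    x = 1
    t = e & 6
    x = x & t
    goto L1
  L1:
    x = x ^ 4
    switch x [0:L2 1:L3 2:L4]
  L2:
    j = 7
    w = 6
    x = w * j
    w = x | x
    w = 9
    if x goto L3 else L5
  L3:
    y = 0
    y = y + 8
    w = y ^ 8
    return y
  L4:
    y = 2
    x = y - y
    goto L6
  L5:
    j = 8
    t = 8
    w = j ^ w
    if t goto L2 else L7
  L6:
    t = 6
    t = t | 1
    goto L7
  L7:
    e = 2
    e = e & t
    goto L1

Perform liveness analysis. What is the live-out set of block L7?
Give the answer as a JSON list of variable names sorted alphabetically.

Per-block:
  L0: def={e,t,x} ue=∅
  L1: def={x} ue={x}
  L2: def={j,w,x} ue=∅
  L3: def={w,y} ue=∅
  L4: def={x,y} ue=∅
  L5: def={j,t,w} ue={w}
  L6: def={t} ue=∅
  L7: def={e} ue={t}

Live sets:
  L0 li=∅ lo={x}
  L1 li={x} lo=∅
  L2 li=∅ lo={w,x}
  L3 li=∅ lo=∅
  L4 li=∅ lo={x}
  L5 li={w,x} lo={t,x}
  L6 li={x} lo={t,x}
  L7 li={t,x} lo={x}

live-out(L7) = ["x"]

Answer: ["x"]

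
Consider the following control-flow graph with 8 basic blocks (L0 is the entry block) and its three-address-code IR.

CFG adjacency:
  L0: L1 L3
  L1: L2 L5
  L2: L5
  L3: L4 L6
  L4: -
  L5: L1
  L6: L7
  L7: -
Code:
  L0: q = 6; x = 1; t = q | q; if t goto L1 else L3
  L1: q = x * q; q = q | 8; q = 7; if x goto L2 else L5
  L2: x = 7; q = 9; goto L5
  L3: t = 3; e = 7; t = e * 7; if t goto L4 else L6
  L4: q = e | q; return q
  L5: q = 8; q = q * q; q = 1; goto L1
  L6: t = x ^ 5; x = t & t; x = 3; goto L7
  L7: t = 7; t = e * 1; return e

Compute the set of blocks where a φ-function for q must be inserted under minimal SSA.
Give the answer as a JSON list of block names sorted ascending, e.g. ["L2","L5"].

idom tree: L1←L0 L2←L1 L3←L0 L4←L3 L5←L1 L6←L3 L7←L6
Join-block Dom:
  L1: preds {L0,L5}: {L0} ∩ {L0,L1,L5} = {L0}; idom=L0
  L5: preds {L1,L2}: {L0,L1} ∩ {L0,L1,L2} = {L0,L1}; idom=L1

DF walk-up:
  join L1 pred L0: · stop@L0
  join L1 pred L5: L5→L1 stop@L0
  join L5 pred L1: · stop@L1
  join L5 pred L2: L2 stop@L1
  DF(L0)=∅
  DF(L1)={L1}
  DF(L2)={L5}
  DF(L3)=∅
  DF(L4)=∅
  DF(L5)={L1}
  DF(L6)=∅
  DF(L7)=∅

φ for q: defs {L0,L1,L2,L4,L5}
  DF⁺ = {L1,L5}

Answer: ["L1", "L5"]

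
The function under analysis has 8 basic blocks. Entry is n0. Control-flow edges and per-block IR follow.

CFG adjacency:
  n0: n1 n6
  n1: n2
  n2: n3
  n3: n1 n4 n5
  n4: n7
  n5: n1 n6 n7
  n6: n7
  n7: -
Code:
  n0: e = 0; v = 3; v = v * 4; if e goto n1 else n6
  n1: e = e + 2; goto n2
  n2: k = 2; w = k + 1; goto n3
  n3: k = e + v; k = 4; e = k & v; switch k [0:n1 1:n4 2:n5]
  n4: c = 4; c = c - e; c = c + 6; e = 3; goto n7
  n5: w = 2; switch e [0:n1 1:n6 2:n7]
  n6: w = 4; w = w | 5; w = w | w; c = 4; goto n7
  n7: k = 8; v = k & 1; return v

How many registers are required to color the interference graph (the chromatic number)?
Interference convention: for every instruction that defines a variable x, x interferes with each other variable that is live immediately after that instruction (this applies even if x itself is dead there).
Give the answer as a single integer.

Answer: 3

Derivation:
Per-block:
  n0 def {e,v} use ∅
  n1 def {e} use {e}
  n2 def {k,w} use ∅
  n3 def {e,k} use {e,v}
  n4 def {c,e} use {e}
  n5 def {w} use {e}
  n6 def {c,w} use ∅
  n7 def {k,v} use ∅

Backward fixpoint:
  live n0: ∅→{e,v}
  live n1: {e,v}→{e,v}
  live n2: {e,v}→{e,v}
  live n3: {e,v}→{e,v}
  live n4: {e}→∅
  live n5: {e,v}→{e,v}
  live n6: ∅→∅
  live n7: ∅→∅

Interfere edges:
  c — {e}
  e — {c,k,v,w}
  k — {e,v}
  v — {e,k,w}
  w — {e,v}

Registers:
  {e,k,v} pairwise interfere (3-clique) ⇒ χ ≥ 3
  3-colouring: R0={e}  R1={c,v}  R2={k,w}
  χ = 3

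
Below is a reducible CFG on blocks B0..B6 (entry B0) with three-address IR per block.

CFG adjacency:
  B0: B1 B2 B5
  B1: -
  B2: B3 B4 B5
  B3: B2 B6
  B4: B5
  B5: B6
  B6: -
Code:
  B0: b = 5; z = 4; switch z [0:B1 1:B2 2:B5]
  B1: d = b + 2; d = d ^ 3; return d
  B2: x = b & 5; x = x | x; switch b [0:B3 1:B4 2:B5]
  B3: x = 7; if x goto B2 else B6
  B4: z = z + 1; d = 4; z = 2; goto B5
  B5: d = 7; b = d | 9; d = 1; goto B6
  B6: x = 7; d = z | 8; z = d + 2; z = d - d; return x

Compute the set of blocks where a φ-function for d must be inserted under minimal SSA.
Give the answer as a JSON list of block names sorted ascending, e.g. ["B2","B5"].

idom tree: B1←B0 B2←B0 B3←B2 B4←B2 B5←B0 B6←B0
Join-block Dom:
  B2: preds {B0,B3}: {B0} ∩ {B0,B2,B3} = {B0}; idom=B0
  B5: preds {B0,B2,B4}: {B0} ∩ {B0,B2} ∩ {B0,B2,B4} = {B0}; idom=B0
  B6: preds {B3,B5}: {B0,B2,B3} ∩ {B0,B5} = {B0}; idom=B0

Frontier:
  join B2 pred B0: · stop@B0
  join B2 pred B3: B3→B2 stop@B0
  join B5 pred B0: · stop@B0
  join B5 pred B2: B2 stop@B0
  join B5 pred B4: B4→B2 stop@B0
  join B6 pred B3: B3→B2 stop@B0
  join B6 pred B5: B5 stop@B0
  B0: DF=∅
  B1: DF=∅
  B2: DF={B2,B5,B6}
  B3: DF={B2,B6}
  B4: DF={B5}
  B5: DF={B6}
  B6: DF=∅

φ for d: defs {B1,B4,B5,B6}
  DF⁺ = {B5,B6}

Answer: ["B5", "B6"]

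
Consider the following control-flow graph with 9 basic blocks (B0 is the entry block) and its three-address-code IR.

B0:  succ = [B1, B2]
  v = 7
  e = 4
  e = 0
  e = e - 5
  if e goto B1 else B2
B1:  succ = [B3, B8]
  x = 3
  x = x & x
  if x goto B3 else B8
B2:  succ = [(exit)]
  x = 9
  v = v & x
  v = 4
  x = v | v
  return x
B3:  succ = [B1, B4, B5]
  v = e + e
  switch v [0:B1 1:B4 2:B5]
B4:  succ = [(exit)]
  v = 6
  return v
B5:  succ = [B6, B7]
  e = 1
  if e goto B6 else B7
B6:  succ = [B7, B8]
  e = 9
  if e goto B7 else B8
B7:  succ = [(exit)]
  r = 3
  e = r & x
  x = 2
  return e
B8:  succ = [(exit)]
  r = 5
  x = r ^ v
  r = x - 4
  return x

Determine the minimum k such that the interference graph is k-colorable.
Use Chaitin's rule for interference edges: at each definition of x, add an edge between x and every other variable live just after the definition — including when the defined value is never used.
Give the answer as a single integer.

Answer: 3

Derivation:
def/use:
  B0: def={e,v} ue=∅
  B1: def={x} ue=∅
  B2: def={v,x} ue={v}
  B3: def={v} ue={e}
  B4: def={v} ue=∅
  B5: def={e} ue=∅
  B6: def={e} ue=∅
  B7: def={e,r,x} ue={x}
  B8: def={r,x} ue={v}

Backward fixpoint:
  live B0: ∅→{e,v}
  live B1: {e,v}→{e,v,x}
  live B2: {v}→∅
  live B3: {e,x}→{e,v,x}
  live B4: ∅→∅
  live B5: {v,x}→{v,x}
  live B6: {v,x}→{v,x}
  live B7: {x}→∅
  live B8: {v}→∅

Interference:
  e: {v,x}
  r: {v,x}
  v: {e,r,x}
  x: {e,r,v}

Chromatic number:
  clique {e,v,x} ⇒ need ≥ 3
  assign e→R2 r→R2 v→R0 x→R1 — no edge inside a register ⇒ χ ≤ 3
  χ = 3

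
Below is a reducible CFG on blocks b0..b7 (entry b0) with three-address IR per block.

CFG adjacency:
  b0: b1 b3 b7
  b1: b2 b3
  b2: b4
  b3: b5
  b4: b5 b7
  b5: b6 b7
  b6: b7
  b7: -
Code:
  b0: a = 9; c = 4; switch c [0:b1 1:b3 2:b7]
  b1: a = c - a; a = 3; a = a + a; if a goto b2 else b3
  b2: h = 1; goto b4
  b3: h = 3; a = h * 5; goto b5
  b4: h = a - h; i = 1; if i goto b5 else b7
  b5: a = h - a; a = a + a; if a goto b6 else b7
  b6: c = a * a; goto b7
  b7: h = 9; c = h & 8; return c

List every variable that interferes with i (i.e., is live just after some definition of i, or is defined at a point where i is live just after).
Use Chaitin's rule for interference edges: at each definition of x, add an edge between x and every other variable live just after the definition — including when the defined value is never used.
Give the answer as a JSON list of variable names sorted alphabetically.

Answer: ["a", "h"]

Analysis:
Block summaries:
  b0 def {a,c} use ∅
  b1 def {a} use {a,c}
  b2 def {h} use ∅
  b3 def {a,h} use ∅
  b4 def {h,i} use {a,h}
  b5 def {a} use {a,h}
  b6 def {c} use {a}
  b7 def {c,h} use ∅

Liveness:
  b0: in=∅ out={a,c}
  b1: in={a,c} out={a}
  b2: in={a} out={a,h}
  b3: in=∅ out={a,h}
  b4: in={a,h} out={a,h}
  b5: in={a,h} out={a}
  b6: in={a} out=∅
  b7: in=∅ out=∅

Interference:
  a↔{c,h,i}
  c↔{a}
  h↔{a,i}
  i↔{a,h}

N(i) = ["a", "h"]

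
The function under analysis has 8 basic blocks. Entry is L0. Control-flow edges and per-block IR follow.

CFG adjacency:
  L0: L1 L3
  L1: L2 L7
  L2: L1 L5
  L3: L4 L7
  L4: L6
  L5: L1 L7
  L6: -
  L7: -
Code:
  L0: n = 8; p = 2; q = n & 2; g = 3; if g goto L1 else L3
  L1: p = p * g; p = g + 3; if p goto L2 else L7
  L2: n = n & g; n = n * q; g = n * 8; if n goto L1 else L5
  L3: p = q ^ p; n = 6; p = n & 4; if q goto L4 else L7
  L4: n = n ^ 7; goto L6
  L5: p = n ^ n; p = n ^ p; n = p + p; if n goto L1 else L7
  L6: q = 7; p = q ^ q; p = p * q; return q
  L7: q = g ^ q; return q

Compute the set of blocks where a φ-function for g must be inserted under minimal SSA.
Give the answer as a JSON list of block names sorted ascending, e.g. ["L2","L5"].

idom tree: L1←L0 L2←L1 L3←L0 L4←L3 L5←L2 L6←L4 L7←L0
Dom at joins:
  L1: preds {L0,L2,L5}: {L0} ∩ {L0,L1,L2} ∩ {L0,L1,L2,L5} = {L0}; idom=L0
  L7: preds {L1,L3,L5}: {L0,L1} ∩ {L0,L3} ∩ {L0,L1,L2,L5} = {L0}; idom=L0

Frontier:
  L1←L0: walk · to L0
  L1←L2: walk L2→L1 to L0
  L1←L5: walk L5→L2→L1 to L0
  L7←L1: walk L1 to L0
  L7←L3: walk L3 to L0
  L7←L5: walk L5→L2→L1 to L0
  L0 → ∅
  L1 → {L1,L7}
  L2 → {L1,L7}
  L3 → {L7}
  L4 → ∅
  L5 → {L1,L7}
  L6 → ∅
  L7 → ∅

φ for g: defs {L0,L2}
  DF⁺ = {L1,L7}

Answer: ["L1", "L7"]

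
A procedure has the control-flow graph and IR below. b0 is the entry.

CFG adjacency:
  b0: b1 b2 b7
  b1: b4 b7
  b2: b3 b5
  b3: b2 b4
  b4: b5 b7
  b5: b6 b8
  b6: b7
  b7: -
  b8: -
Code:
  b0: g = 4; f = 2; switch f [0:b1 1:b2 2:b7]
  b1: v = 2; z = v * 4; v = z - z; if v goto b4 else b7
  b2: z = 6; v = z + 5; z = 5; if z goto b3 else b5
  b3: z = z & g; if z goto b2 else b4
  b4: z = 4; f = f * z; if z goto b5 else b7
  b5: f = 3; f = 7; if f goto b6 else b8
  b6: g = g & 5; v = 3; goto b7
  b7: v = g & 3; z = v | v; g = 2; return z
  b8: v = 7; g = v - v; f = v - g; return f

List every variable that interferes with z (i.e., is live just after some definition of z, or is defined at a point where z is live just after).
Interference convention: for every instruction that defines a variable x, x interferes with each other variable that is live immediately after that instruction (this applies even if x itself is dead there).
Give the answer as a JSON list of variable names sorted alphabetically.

Answer: ["f", "g"]

Derivation:
Block summaries:
  b0: def={f,g} ue=∅
  b1: def={v,z} ue=∅
  b2: def={v,z} ue=∅
  b3: def={z} ue={g,z}
  b4: def={f,z} ue={f}
  b5: def={f} ue=∅
  b6: def={g,v} ue={g}
  b7: def={g,v,z} ue={g}
  b8: def={f,g,v} ue=∅

Live sets:
  b0: in=∅ out={f,g}
  b1: in={f,g} out={f,g}
  b2: in={f,g} out={f,g,z}
  b3: in={f,g,z} out={f,g}
  b4: in={f,g} out={g}
  b5: in={g} out={g}
  b6: in={g} out={g}
  b7: in={g} out=∅
  b8: in=∅ out=∅

Conflict graph:
  f — {g,v,z}
  g — {f,v,z}
  v — {f,g}
  z — {f,g}

N(z) = ["f", "g"]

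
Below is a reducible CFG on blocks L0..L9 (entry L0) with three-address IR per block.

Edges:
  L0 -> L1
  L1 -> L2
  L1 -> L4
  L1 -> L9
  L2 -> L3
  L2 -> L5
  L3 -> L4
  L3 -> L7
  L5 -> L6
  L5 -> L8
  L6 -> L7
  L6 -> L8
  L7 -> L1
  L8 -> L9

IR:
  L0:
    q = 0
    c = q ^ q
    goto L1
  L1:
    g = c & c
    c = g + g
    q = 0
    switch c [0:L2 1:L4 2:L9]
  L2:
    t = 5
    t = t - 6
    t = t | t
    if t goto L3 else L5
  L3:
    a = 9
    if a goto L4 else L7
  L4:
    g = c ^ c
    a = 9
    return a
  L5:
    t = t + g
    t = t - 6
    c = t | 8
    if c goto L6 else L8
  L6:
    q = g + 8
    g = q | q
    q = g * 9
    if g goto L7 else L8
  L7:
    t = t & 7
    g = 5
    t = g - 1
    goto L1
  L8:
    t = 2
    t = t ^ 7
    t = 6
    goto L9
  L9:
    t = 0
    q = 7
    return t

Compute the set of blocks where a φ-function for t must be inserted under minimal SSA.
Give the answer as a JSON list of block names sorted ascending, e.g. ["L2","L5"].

idom tree: L1←L0 L2←L1 L3←L2 L4←L1 L5←L2 L6←L5 L7←L2 L8←L5 L9←L1
Dom∩ at merges:
  L1: preds {L0,L7}: {L0} ∩ {L0,L1,L2,L7} = {L0}; idom=L0
  L4: preds {L1,L3}: {L0,L1} ∩ {L0,L1,L2,L3} = {L0,L1}; idom=L1
  L7: preds {L3,L6}: {L0,L1,L2,L3} ∩ {L0,L1,L2,L5,L6} = {L0,L1,L2}; idom=L2
  L8: preds {L5,L6}: {L0,L1,L2,L5} ∩ {L0,L1,L2,L5,L6} = {L0,L1,L2,L5}; idom=L5
  L9: preds {L1,L8}: {L0,L1} ∩ {L0,L1,L2,L5,L8} = {L0,L1}; idom=L1

DF walk-up:
  join L1 pred L0: · stop@L0
  join L1 pred L7: L7→L2→L1 stop@L0
  join L4 pred L1: · stop@L1
  join L4 pred L3: L3→L2 stop@L1
  join L7 pred L3: L3 stop@L2
  join L7 pred L6: L6→L5 stop@L2
  join L8 pred L5: · stop@L5
  join L8 pred L6: L6 stop@L5
  join L9 pred L1: · stop@L1
  join L9 pred L8: L8→L5→L2 stop@L1
  L0: DF=∅
  L1: DF={L1}
  L2: DF={L1,L4,L9}
  L3: DF={L4,L7}
  L4: DF=∅
  L5: DF={L7,L9}
  L6: DF={L7,L8}
  L7: DF={L1}
  L8: DF={L9}
  L9: DF=∅

φ for t: defs {L2,L5,L7,L8,L9}
  DF⁺ = {L1,L4,L7,L9}

Answer: ["L1", "L4", "L7", "L9"]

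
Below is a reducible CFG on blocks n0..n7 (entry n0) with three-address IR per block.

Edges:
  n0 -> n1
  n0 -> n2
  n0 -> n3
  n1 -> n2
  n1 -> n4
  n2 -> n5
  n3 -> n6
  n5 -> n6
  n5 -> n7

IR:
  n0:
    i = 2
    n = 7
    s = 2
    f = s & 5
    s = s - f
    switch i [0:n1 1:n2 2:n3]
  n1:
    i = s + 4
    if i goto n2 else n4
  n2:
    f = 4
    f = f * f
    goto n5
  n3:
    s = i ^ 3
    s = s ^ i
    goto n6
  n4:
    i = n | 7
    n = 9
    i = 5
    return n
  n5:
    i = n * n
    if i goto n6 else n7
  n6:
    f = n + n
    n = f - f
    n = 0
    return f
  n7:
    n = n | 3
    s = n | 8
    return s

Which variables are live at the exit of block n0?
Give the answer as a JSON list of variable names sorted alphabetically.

Per-block:
  n0: def={f,i,n,s} ue=∅
  n1: def={i} ue={s}
  n2: def={f} ue=∅
  n3: def={s} ue={i}
  n4: def={i,n} ue={n}
  n5: def={i} ue={n}
  n6: def={f,n} ue={n}
  n7: def={n,s} ue={n}

Liveness:
  n0 li=∅ lo={i,n,s}
  n1 li={n,s} lo={n}
  n2 li={n} lo={n}
  n3 li={i,n} lo={n}
  n4 li={n} lo=∅
  n5 li={n} lo={n}
  n6 li={n} lo=∅
  n7 li={n} lo=∅

live-out(n0) = ["i", "n", "s"]

Answer: ["i", "n", "s"]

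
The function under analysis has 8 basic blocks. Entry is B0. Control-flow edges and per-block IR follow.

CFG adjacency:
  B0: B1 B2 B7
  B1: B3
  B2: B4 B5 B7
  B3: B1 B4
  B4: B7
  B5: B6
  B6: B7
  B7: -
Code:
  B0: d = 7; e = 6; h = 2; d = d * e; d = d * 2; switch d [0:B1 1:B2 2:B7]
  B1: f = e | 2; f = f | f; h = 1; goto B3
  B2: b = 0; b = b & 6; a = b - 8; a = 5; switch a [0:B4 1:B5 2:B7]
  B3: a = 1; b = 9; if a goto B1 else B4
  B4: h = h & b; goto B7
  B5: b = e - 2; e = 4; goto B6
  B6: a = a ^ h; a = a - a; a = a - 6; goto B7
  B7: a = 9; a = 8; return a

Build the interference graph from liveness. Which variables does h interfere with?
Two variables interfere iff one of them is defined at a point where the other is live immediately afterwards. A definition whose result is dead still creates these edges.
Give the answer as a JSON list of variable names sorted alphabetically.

def/use:
  B0 def {d,e,h} use ∅
  B1 def {f,h} use {e}
  B2 def {a,b} use ∅
  B3 def {a,b} use ∅
  B4 def {h} use {b,h}
  B5 def {b,e} use {e}
  B6 def {a} use {a,h}
  B7 def {a} use ∅

Liveness:
  B0 li=∅ lo={e,h}
  B1 li={e} lo={e,h}
  B2 li={e,h} lo={a,b,e,h}
  B3 li={e,h} lo={b,e,h}
  B4 li={b,h} lo=∅
  B5 li={a,e,h} lo={a,h}
  B6 li={a,h} lo=∅
  B7 li=∅ lo=∅

Interference:
  a↔{b,e,h}
  b↔{a,e,h}
  d↔{e,h}
  e↔{a,b,d,f,h}
  f↔{e}
  h↔{a,b,d,e}

N(h) = ["a", "b", "d", "e"]

Answer: ["a", "b", "d", "e"]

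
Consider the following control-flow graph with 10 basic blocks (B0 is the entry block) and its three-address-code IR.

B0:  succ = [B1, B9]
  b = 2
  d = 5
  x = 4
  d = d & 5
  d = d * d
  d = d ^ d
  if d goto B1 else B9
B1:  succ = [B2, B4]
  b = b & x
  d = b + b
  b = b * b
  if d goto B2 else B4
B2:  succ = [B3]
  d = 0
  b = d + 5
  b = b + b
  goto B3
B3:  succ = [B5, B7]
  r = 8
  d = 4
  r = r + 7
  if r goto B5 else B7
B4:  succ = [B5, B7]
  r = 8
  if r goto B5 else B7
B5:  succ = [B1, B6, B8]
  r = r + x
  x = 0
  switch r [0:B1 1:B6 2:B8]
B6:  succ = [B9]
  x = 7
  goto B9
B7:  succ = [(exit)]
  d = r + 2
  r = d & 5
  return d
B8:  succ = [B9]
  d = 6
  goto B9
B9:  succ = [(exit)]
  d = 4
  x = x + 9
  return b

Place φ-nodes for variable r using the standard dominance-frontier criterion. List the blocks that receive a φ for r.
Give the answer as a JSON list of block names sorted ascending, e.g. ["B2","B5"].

idom tree: B1←B0 B2←B1 B3←B2 B4←B1 B5←B1 B6←B5 B7←B1 B8←B5 B9←B0
Join-block Dom:
  B1: preds {B0,B5}: {B0} ∩ {B0,B1,B5} = {B0}; idom=B0
  B5: preds {B3,B4}: {B0,B1,B2,B3} ∩ {B0,B1,B4} = {B0,B1}; idom=B1
  B7: preds {B3,B4}: {B0,B1,B2,B3} ∩ {B0,B1,B4} = {B0,B1}; idom=B1
  B9: preds {B0,B6,B8}: {B0} ∩ {B0,B1,B5,B6} ∩ {B0,B1,B5,B8} = {B0}; idom=B0

DF derivation:
  B1←B0: walk · to B0
  B1←B5: walk B5→B1 to B0
  B5←B3: walk B3→B2 to B1
  B5←B4: walk B4 to B1
  B7←B3: walk B3→B2 to B1
  B7←B4: walk B4 to B1
  B9←B0: walk · to B0
  B9←B6: walk B6→B5→B1 to B0
  B9←B8: walk B8→B5→B1 to B0
  DF(B0)=∅
  DF(B1)={B1,B9}
  DF(B2)={B5,B7}
  DF(B3)={B5,B7}
  DF(B4)={B5,B7}
  DF(B5)={B1,B9}
  DF(B6)={B9}
  DF(B7)=∅
  DF(B8)={B9}
  DF(B9)=∅

φ for r: defs {B3,B4,B5,B7}
  DF⁺ = {B1,B5,B7,B9}

Answer: ["B1", "B5", "B7", "B9"]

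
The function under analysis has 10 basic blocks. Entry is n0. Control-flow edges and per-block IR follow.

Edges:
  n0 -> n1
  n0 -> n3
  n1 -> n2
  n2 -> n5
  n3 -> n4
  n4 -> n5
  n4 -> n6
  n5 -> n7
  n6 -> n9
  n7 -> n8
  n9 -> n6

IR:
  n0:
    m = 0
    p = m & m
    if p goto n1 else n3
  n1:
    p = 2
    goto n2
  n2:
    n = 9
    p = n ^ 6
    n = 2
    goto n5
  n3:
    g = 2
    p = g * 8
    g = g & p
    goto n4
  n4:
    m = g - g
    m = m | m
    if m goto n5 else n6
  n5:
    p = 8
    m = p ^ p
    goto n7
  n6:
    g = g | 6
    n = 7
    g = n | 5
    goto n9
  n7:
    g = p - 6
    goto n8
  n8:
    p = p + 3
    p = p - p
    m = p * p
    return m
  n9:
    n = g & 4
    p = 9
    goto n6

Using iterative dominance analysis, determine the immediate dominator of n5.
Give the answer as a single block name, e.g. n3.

idom tree: n1←n0 n2←n1 n3←n0 n4←n3 n5←n0 n6←n4 n7←n5 n8←n7 n9←n6
Join-block Dom:
  n5: preds {n2,n4}: {n0,n1,n2} ∩ {n0,n3,n4} = {n0}; idom=n0
  n6: preds {n4,n9}: {n0,n3,n4} ∩ {n0,n3,n4,n6,n9} = {n0,n3,n4}; idom=n4

idom(n5) = n0

Answer: n0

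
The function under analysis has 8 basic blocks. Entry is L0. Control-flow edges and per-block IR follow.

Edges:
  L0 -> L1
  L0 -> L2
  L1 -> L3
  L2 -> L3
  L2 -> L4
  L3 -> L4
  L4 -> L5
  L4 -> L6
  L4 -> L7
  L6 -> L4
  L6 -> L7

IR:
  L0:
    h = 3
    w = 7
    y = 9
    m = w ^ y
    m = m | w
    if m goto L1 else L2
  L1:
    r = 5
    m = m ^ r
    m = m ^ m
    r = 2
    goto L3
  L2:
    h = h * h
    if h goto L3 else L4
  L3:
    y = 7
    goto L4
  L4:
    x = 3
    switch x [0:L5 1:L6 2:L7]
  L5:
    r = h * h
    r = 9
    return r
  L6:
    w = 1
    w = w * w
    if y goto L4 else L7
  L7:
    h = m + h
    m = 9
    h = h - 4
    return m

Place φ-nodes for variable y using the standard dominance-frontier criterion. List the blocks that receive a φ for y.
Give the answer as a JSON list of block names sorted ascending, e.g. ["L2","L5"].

Answer: ["L4"]

Analysis:
idom tree: L1←L0 L2←L0 L3←L0 L4←L0 L5←L4 L6←L4 L7←L4
Join-block Dom:
  L3: preds {L1,L2}: {L0,L1} ∩ {L0,L2} = {L0}; idom=L0
  L4: preds {L2,L3,L6}: {L0,L2} ∩ {L0,L3} ∩ {L0,L4,L6} = {L0}; idom=L0
  L7: preds {L4,L6}: {L0,L4} ∩ {L0,L4,L6} = {L0,L4}; idom=L4

DF derivation:
  L3←L1: walk L1 to L0
  L3←L2: walk L2 to L0
  L4←L2: walk L2 to L0
  L4←L3: walk L3 to L0
  L4←L6: walk L6→L4 to L0
  L7←L4: walk · to L4
  L7←L6: walk L6 to L4
  L0: DF=∅
  L1: DF={L3}
  L2: DF={L3,L4}
  L3: DF={L4}
  L4: DF={L4}
  L5: DF=∅
  L6: DF={L4,L7}
  L7: DF=∅

φ for y: defs {L0,L3}
  DF⁺ = {L4}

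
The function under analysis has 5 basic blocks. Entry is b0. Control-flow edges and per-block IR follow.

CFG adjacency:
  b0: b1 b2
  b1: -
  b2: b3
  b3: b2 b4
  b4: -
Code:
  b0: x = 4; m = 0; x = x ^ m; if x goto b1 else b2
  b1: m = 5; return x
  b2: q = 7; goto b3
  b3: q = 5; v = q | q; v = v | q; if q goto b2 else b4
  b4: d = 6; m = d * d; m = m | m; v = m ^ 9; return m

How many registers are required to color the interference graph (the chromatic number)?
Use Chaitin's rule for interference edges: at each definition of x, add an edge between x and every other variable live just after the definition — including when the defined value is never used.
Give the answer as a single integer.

Answer: 2

Working:
def/use:
  b0: {m,x} / ∅
  b1: {m} / {x}
  b2: {q} / ∅
  b3: {q,v} / ∅
  b4: {d,m,v} / ∅

Liveness:
  b0 li=∅ lo={x}
  b1 li={x} lo=∅
  b2 li=∅ lo=∅
  b3 li=∅ lo=∅
  b4 li=∅ lo=∅

Interference:
  d — ∅
  m — {v,x}
  q — {v}
  v — {m,q}
  x — {m}

Registers:
  lower bound: {m,v} mutually conflict ⇒ χ ≥ 2
  assign d→c0 m→c0 q→c0 v→c1 x→c1 — no edge inside a register ⇒ χ ≤ 2
  χ = 2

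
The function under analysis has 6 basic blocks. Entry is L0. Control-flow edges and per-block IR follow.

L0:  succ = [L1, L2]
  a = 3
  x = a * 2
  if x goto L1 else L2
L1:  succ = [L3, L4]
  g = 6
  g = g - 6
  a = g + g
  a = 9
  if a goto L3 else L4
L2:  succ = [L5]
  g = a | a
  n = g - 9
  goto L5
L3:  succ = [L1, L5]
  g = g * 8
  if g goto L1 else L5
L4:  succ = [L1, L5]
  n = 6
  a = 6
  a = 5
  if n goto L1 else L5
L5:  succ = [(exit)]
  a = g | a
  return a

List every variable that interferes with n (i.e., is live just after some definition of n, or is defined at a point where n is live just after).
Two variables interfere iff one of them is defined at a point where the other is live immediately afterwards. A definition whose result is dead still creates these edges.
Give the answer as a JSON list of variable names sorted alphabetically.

def/use:
  L0 def {a,x} use ∅
  L1 def {a,g} use ∅
  L2 def {g,n} use {a}
  L3 def {g} use {g}
  L4 def {a,n} use ∅
  L5 def {a} use {a,g}

Live sets:
  L0 li=∅ lo={a}
  L1 li=∅ lo={a,g}
  L2 li={a} lo={a,g}
  L3 li={a,g} lo={a,g}
  L4 li={g} lo={a,g}
  L5 li={a,g} lo=∅

Conflict graph:
  a↔{g,n,x}
  g↔{a,n}
  n↔{a,g}
  x↔{a}

N(n) = ["a", "g"]

Answer: ["a", "g"]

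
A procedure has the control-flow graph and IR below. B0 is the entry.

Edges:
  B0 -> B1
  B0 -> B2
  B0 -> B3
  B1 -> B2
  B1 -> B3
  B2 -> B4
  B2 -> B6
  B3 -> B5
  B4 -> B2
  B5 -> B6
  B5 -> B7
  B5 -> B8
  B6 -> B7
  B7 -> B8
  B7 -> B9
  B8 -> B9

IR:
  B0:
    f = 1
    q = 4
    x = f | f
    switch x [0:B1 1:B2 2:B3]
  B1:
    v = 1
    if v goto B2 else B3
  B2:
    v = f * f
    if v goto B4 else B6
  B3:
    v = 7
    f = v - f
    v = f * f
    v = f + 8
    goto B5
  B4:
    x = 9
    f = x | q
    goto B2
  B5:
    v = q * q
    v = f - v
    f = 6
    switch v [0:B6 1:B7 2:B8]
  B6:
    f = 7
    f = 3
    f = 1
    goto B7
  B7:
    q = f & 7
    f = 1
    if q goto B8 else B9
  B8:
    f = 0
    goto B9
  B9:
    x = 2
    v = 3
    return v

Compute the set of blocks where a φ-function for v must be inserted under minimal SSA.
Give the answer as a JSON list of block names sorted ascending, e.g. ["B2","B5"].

idom tree: B1←B0 B2←B0 B3←B0 B4←B2 B5←B3 B6←B0 B7←B0 B8←B0 B9←B0
Dom∩ at merges:
  B2: preds {B0,B1,B4}: {B0} ∩ {B0,B1} ∩ {B0,B2,B4} = {B0}; idom=B0
  B3: preds {B0,B1}: {B0} ∩ {B0,B1} = {B0}; idom=B0
  B6: preds {B2,B5}: {B0,B2} ∩ {B0,B3,B5} = {B0}; idom=B0
  B7: preds {B5,B6}: {B0,B3,B5} ∩ {B0,B6} = {B0}; idom=B0
  B8: preds {B5,B7}: {B0,B3,B5} ∩ {B0,B7} = {B0}; idom=B0
  B9: preds {B7,B8}: {B0,B7} ∩ {B0,B8} = {B0}; idom=B0

Frontier:
  B2←B0: walk · to B0
  B2←B1: walk B1 to B0
  B2←B4: walk B4→B2 to B0
  B3←B0: walk · to B0
  B3←B1: walk B1 to B0
  B6←B2: walk B2 to B0
  B6←B5: walk B5→B3 to B0
  B7←B5: walk B5→B3 to B0
  B7←B6: walk B6 to B0
  B8←B5: walk B5→B3 to B0
  B8←B7: walk B7 to B0
  B9←B7: walk B7 to B0
  B9←B8: walk B8 to B0
  DF(B0)=∅
  DF(B1)={B2,B3}
  DF(B2)={B2,B6}
  DF(B3)={B6,B7,B8}
  DF(B4)={B2}
  DF(B5)={B6,B7,B8}
  DF(B6)={B7}
  DF(B7)={B8,B9}
  DF(B8)={B9}
  DF(B9)=∅

φ for v: defs {B1,B2,B3,B5,B9}
  DF⁺ = {B2,B3,B6,B7,B8,B9}

Answer: ["B2", "B3", "B6", "B7", "B8", "B9"]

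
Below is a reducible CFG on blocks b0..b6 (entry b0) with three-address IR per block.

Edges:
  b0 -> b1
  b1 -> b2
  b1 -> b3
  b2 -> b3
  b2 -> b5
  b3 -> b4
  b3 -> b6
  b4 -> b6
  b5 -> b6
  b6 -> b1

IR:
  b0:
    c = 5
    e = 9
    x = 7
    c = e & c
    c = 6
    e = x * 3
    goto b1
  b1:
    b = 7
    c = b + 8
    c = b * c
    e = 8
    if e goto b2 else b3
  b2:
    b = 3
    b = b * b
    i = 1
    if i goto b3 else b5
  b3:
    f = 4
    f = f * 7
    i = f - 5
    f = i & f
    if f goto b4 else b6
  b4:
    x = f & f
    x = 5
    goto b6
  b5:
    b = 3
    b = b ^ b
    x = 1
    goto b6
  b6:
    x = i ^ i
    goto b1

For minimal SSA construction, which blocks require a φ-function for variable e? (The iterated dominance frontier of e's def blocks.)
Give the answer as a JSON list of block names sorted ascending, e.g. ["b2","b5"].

Answer: ["b1"]

Analysis:
idom tree: b1←b0 b2←b1 b3←b1 b4←b3 b5←b2 b6←b1
Join-block Dom:
  b1: preds {b0,b6}: {b0} ∩ {b0,b1,b6} = {b0}; idom=b0
  b3: preds {b1,b2}: {b0,b1} ∩ {b0,b1,b2} = {b0,b1}; idom=b1
  b6: preds {b3,b4,b5}: {b0,b1,b3} ∩ {b0,b1,b3,b4} ∩ {b0,b1,b2,b5} = {b0,b1}; idom=b1

Frontier:
  join b1 pred b0: · stop@b0
  join b1 pred b6: b6→b1 stop@b0
  join b3 pred b1: · stop@b1
  join b3 pred b2: b2 stop@b1
  join b6 pred b3: b3 stop@b1
  join b6 pred b4: b4→b3 stop@b1
  join b6 pred b5: b5→b2 stop@b1
  b0: DF=∅
  b1: DF={b1}
  b2: DF={b3,b6}
  b3: DF={b6}
  b4: DF={b6}
  b5: DF={b6}
  b6: DF={b1}

φ for e: defs {b0,b1}
  DF⁺ = {b1}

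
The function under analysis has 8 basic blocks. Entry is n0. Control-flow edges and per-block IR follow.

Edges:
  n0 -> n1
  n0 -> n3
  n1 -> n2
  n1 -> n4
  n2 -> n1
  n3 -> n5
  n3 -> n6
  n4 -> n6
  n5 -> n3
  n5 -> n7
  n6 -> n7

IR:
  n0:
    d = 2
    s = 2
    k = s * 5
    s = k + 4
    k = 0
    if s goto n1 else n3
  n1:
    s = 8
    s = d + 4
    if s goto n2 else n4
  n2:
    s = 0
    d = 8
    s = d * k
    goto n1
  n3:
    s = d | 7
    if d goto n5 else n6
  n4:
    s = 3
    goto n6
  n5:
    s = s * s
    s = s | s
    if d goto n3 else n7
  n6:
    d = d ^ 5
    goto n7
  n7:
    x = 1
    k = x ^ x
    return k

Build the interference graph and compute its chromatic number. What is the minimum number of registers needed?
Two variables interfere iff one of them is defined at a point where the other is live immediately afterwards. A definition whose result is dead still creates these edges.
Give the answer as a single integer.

Block summaries:
  n0 def {d,k,s} use ∅
  n1 def {s} use {d}
  n2 def {d,s} use {k}
  n3 def {s} use {d}
  n4 def {s} use ∅
  n5 def {s} use {d,s}
  n6 def {d} use {d}
  n7 def {k,x} use ∅

Backward fixpoint:
  n0: in=∅ out={d,k}
  n1: in={d,k} out={d,k}
  n2: in={k} out={d,k}
  n3: in={d} out={d,s}
  n4: in={d} out={d}
  n5: in={d,s} out={d}
  n6: in={d} out=∅
  n7: in=∅ out=∅

Interfere edges:
  d: {k,s}
  k: {d,s}
  s: {d,k}
  x: ∅

Colouring:
  lower bound: {d,k,s} mutually conflict ⇒ χ ≥ 3
  assign d→r0 k→r1 s→r2 x→r0 — no edge inside a register ⇒ χ ≤ 3
  χ = 3

Answer: 3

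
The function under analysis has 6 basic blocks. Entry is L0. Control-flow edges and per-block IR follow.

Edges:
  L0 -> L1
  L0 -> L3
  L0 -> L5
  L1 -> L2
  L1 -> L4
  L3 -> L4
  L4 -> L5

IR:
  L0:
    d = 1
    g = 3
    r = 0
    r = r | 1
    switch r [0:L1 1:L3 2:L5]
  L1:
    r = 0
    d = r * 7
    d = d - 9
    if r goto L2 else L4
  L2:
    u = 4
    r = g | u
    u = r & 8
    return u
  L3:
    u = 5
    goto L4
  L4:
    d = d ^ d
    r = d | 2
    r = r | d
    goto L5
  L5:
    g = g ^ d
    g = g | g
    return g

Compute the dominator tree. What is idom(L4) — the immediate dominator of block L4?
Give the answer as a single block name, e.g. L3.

Answer: L0

Derivation:
idom tree: L1←L0 L2←L1 L3←L0 L4←L0 L5←L0
Join-block Dom:
  L4: preds {L1,L3}: {L0,L1} ∩ {L0,L3} = {L0}; idom=L0
  L5: preds {L0,L4}: {L0} ∩ {L0,L4} = {L0}; idom=L0

idom(L4) = L0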